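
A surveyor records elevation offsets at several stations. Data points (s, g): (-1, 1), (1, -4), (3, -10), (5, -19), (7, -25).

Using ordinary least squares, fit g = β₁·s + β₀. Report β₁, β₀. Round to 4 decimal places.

The normal system XᵀX·[β₁, β₀]ᵀ = Xᵀg is [[85, 15]; [15, 5]]·[β₁, β₀]ᵀ = [-305, -57]ᵀ.
Eliminating β₀: 5·(row 1) − 15·(row 2) gives 200·β₁ = 5·(-305) − 15·(-57) = -670, so β₁ = -67/20.
Then β₀ = ((-57) − 15·(-67/20))/5 = -27/20.

β₁ = -3.3500, β₀ = -1.3500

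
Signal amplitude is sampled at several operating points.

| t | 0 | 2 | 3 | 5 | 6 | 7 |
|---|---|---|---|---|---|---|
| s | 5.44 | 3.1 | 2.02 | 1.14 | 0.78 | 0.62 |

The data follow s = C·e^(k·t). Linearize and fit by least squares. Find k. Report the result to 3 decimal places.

k = -0.317

Let Y = ln s. Fitting Y = k·t + ln C by least squares:
Sums: Σt = 23.0000, Σ(t)² = 123.0000, Σln s = 2.9328, Σt·ln s = 0.1902.
Normal system: [[123.0000, 23.0000]; [23.0000, 6]]·[k, ln C]ᵀ = [0.1902, 2.9328]ᵀ.
Slope k = (n·Σt·ln s − Σt·Σln s)/(n·Σ(t)² − (Σt)²) = (6·0.1902 − 23.0000·2.9328)/209.0000 = -0.31729; ln C = (Σln s − k·Σt)/n = 1.70507.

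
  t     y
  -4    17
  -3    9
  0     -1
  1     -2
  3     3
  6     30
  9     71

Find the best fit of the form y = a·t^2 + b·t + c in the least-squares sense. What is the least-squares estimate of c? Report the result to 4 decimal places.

c = -2.0753

The normal equations are: 8276·a + 882·b + 152·c = 7209;  882·a + 152·b + 12·c = 731;  152·a + 12·b + 7·c = 127.
(Σt^2·t^2 = 8276, Σt^2·t = 882, Σt^2 = 152, Σt·t = 152, Σt = 12, Σ1 = 7, Σt^2·y = 7209, Σt·y = 731, Σy = 127.)
Row-reducing yields a = 186239/187418, b = -743189/937090, c = -972353/468545.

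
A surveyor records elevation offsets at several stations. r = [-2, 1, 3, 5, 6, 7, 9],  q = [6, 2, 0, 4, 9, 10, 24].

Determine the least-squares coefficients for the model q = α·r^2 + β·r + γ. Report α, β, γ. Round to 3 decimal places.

From the data, Σr^2·r^2 = 10981, Σr^2·r = 1433, Σr^2 = 205, Σr·r = 205, Σr = 29, Σ1 = 7.
Right-hand side: Σr^2·q = 2884, Σr·q = 350, Σq = 55.
Solving the 3×3 system (Gaussian elimination) gives α = 397/882, β = -2192/1323, γ = 4073/2646.

α = 0.450, β = -1.657, γ = 1.539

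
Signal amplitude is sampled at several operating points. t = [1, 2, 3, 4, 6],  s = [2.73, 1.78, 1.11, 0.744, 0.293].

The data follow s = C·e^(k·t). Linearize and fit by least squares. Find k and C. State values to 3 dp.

k = -0.446, C = 4.300

Let Y = ln s. Fitting Y = k·t + ln C by least squares:
Σt = 16.0000, Σ(t)² = 66.0000, Σln s = 0.1620, Σt·ln s = -6.0777.
Equations: 66.0000·k + 16.0000·ln C = -6.0777;  16.0000·k + 5·ln C = 0.1620.
Slope k = (n·Σt·ln s − Σt·Σln s)/(n·Σ(t)² − (Σt)²) = (5·-6.0777 − 16.0000·0.1620)/74.0000 = -0.44568; ln C = (Σln s − k·Σt)/n = 1.45857, so C = exp(1.45857) = 4.29982.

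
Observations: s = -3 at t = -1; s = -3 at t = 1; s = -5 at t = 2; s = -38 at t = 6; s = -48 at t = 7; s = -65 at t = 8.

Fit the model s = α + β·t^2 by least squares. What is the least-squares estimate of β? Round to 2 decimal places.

β = -0.98

Setting ∂/∂α … = 0 gives: 6·α + 155·β = -162;  155·α + 7811·β = -7906.
det = 6·7811 − 155² = 22841.
α = ((-162)·7811 − 155·(-7906))/22841 = -39952/22841; β = (6·(-7906) − 155·(-162))/22841 = -22326/22841.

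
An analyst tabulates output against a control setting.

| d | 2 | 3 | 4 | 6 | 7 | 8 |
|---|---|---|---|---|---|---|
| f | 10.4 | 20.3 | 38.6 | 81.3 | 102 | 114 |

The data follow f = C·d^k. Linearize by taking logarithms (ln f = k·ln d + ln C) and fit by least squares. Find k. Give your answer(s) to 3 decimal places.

k = 1.796

With ln fᵢ as the transformed response and ln dᵢ as the regressor:
Σln d = 8.9952, Σ(ln d)² = 14.9303, Σln f = 22.7650, Σln d·ln f = 36.7241.
Equations: 14.9303·k + 8.9952·ln C = 36.7241;  8.9952·k + 6·ln C = 22.7650.
Slope k = (n·Σln d·ln f − Σln d·Σln f)/(n·Σ(ln d)² − (Σln d)²) = (6·36.7241 − 8.9952·22.7650)/8.6686 = 1.79608; ln C = (Σln f − k·Σln d)/n = 1.10150.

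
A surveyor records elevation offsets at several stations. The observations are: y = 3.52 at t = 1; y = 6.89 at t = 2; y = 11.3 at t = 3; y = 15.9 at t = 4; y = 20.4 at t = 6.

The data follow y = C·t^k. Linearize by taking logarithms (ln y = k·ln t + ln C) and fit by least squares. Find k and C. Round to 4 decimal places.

Linearized form: ln y = k·ln t + ln C. From the 5 transformed points,
Over the data: Σln t = 4.9698, Σ(ln t)² = 6.8196, Σln y = 11.3952, Σln t·ln y = 13.2398.
Normal system: [[6.8196, 4.9698]; [4.9698, 5]]·[k, ln C]ᵀ = [13.2398, 11.3952]ᵀ.
Δ = 6.8196·5 − (4.9698)² = 9.3990; k = (13.2398·5 − 4.9698·11.3952)/9.3990 = 1.01787, ln C = (6.8196·11.3952 − 4.9698·13.2398)/9.3990 = 1.26732, so C = exp(1.26732) = 3.55131.

k = 1.0179, C = 3.5513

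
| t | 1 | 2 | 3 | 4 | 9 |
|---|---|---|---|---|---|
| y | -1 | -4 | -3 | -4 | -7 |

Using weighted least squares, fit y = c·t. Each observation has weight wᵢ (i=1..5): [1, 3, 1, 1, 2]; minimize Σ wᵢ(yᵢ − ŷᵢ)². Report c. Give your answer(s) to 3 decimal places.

c = -0.880

MᵀWM·[c]ᵀ = MᵀWy reads: 200·c = -176.
Hence c = -176 / 200 ≈ -0.88.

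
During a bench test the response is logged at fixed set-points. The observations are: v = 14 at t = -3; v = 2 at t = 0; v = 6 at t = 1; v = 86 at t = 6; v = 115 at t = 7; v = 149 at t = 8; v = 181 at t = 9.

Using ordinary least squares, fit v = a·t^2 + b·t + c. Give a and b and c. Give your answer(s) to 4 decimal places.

Entries of XᵀX: Σt^2·t^2 = 14436, Σt^2·t = 1774, Σt^2 = 240, Σt·t = 240, Σt = 28, Σ1 = 7.
Right-hand side: Σt^2·v = 33060, Σt·v = 4106, Σv = 553.
Normal equations: [[14436, 1774, 240]; [1774, 240, 28]; [240, 28, 7]]·[a, b, c]ᵀ = [33060, 4106, 553]ᵀ.
Row-reducing yields a = 460397/230921, b = 489072/230921, c = 501431/230921.

a = 1.9937, b = 2.1179, c = 2.1714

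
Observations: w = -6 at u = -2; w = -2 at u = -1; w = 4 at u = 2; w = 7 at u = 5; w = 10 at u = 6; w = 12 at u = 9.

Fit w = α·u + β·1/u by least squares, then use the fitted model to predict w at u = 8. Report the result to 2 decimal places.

ŵ = 11.57

With design matrix M, MᵀM = [[151, 6]; [6, 12799/8100]] and Mᵀw = [225, 57/5]ᵀ.
Δ = 151·(12799/8100) − 6² = 1641049/8100.
α = (225·(12799/8100) − 6·(57/5))/(1641049/8100) = 2325735/1641049; β = (151·(57/5) − 6·225)/(1641049/8100) = 3008340/1641049.
At u = 8: ŵ = (2325735/1641049)·(8) + (3008340/1641049)·(1/8) = 37963845/3282098.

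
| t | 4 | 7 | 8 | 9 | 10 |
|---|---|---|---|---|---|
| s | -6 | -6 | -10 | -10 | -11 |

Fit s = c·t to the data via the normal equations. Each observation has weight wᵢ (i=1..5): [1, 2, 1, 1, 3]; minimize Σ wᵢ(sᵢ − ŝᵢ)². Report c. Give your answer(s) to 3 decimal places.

c = -1.088

Sums needed: Σwᵢ·t·t = 559.
For XᵀWs: Σwᵢ·t·s = -608.
Normal equations: [[559]]·[c]ᵀ = [-608]ᵀ.
Hence c = -608 / 559 ≈ -1.08766.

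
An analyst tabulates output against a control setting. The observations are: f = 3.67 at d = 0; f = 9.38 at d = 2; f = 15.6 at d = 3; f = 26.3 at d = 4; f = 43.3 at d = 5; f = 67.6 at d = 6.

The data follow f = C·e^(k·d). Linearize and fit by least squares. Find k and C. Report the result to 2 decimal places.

With ln fᵢ as the transformed response and dᵢ as the regressor:
Σd = 20.0000, Σ(d)² = 90.0000, Σln f = 17.5374, Σd·ln f = 69.9197.
Equations: 90.0000·k + 20.0000·ln C = 69.9197;  20.0000·k + 6·ln C = 17.5374.
Δ = 90.0000·6 − (20.0000)² = 140.0000; k = (69.9197·6 − 20.0000·17.5374)/140.0000 = 0.49122, ln C = (90.0000·17.5374 − 20.0000·69.9197)/140.0000 = 1.28550, so C = exp(1.28550) = 3.61648.

k = 0.49, C = 3.62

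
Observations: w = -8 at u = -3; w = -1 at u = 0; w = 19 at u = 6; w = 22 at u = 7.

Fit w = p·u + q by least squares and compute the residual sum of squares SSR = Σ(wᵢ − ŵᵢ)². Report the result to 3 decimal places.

Normal-equation sums: Σu·u = 94, Σu = 10, Σ1 = 4.
Right-hand side: Σu·w = 292, Σw = 32.
det = 94·4 − 10² = 276.
p = (292·4 − 10·32)/276 = 212/69; q = (94·32 − 10·292)/276 = 22/69.
Residuals: 62/69, -91/69, 17/69, 4/23; SSR = 182/69.

SSR = 2.638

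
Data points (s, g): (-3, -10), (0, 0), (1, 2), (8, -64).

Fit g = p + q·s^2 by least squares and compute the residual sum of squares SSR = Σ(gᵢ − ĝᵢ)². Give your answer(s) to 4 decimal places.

SSR = 8.3418

With design matrix M, MᵀM = [[4, 74]; [74, 4178]] and Mᵀg = [-72, -4184]ᵀ.
Eliminating q: 4178·(row 1) − 74·(row 2) gives 11236·p = 4178·(-72) − 74·(-4184) = 8800, so p = 2200/2809.
Then q = ((-4184) − 74·(2200/2809))/4178 = -2852/2809.
Residuals: -4622/2809, -2200/2809, 6270/2809, 552/2809; SSR = 23432/2809.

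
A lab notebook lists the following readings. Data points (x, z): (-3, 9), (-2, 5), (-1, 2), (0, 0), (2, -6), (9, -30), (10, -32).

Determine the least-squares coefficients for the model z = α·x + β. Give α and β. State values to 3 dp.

Normal-equation sums: Σx·x = 199, Σx = 15, Σ1 = 7.
Moment sums: Σx·z = -641, Σz = -52.
det = 199·7 − 15² = 1168.
α = ((-641)·7 − 15·(-52))/1168 = -3707/1168; β = (199·(-52) − 15·(-641))/1168 = -733/1168.

α = -3.174, β = -0.628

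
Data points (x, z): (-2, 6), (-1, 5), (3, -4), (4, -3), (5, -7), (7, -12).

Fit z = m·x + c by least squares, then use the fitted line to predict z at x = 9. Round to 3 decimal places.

ẑ = -14.891

Forming AᵀA = [[104, 16]; [16, 6]] and Aᵀz = [-160, -15]ᵀ gives AᵀA·[m, c]ᵀ = Aᵀz.
Determinant 104·6 − 16² = 368.
m = ((-160)·6 − 16·(-15))/368 = -45/23; c = (104·(-15) − 16·(-160))/368 = 125/46.
At x = 9: ẑ = (-45/23)·(9) + (125/46)·(1) = -685/46.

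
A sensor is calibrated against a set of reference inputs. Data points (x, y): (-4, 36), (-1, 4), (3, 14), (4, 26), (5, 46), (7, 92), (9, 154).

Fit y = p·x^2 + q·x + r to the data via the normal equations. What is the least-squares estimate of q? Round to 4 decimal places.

q = -1.1015

Compute the Gram sums: Σx^2·x^2 = 10181, Σx^2·x = 1223, Σx^2 = 197, Σx·x = 197, Σx = 23, Σ1 = 7.
For Aᵀy: Σx^2·y = 19254, Σx·y = 2258, Σy = 372.
Normal equations: [[10181, 1223, 197]; [1223, 197, 23]; [197, 23, 7]]·[p, q, r]ᵀ = [19254, 2258, 372]ᵀ.
Inverting the 3×3 Gram matrix, [p, q, r]ᵀ = [8233/4053, -22322/20265, -2739/6755]ᵀ.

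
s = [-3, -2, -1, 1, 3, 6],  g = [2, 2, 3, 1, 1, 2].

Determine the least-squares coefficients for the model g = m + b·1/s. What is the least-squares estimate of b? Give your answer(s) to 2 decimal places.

b = -0.96

The normal equations are: 6·m + (-1/3)·b = 11;  (-1/3)·m + (5/2)·b = -3.
Δ = 6·(5/2) − (-1/3)² = 134/9.
m = (11·(5/2) − (-1/3)·(-3))/(134/9) = 477/268; b = (6·(-3) − (-1/3)·11)/(134/9) = -129/134.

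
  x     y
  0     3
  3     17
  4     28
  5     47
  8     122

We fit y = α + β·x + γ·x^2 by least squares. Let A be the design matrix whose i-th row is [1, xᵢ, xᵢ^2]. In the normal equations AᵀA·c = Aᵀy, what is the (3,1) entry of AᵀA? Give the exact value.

Row 3 ↔ basis x^2, column 1 ↔ basis 1, so (AᵀA)_{3,1} = Σᵢ x^2 = (0)·(1) + (9)·(1) + (16)·(1) + (25)·(1) + (64)·(1) = 114.

114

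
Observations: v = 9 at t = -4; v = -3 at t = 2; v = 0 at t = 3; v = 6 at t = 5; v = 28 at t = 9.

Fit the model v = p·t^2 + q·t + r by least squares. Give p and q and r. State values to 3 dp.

p = 0.471, q = -0.862, r = -2.117

The normal system AᵀA·[p, q, r]ᵀ = Aᵀv is [[7539, 825, 135]; [825, 135, 15]; [135, 15, 5]]·[p, q, r]ᵀ = [2550, 240, 40]ᵀ.
Solving the 3×3 system (Gaussian elimination) gives p = 455/967, q = -834/967, r = -2047/967.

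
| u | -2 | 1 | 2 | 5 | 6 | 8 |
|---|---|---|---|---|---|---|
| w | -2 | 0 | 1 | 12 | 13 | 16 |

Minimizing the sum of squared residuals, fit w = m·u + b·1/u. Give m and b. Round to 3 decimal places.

m = 2.170, b = -3.128

Setting ∂/∂m … = 0 gives: 134·m + 6·b = 272;  6·m + (22801/14400)·b = 121/15.
(Σu·u = 134, Σu·1/u = 6, Σ1/u·1/u = 22801/14400, Σu·w = 272, Σ1/u·w = 121/15.)
Δ = 134·(22801/14400) − 6² = 1268467/7200.
m = (272·(22801/14400) − 6·(121/15))/(1268467/7200) = 2752456/1268467; b = (134·(121/15) − 6·272)/(1268467/7200) = -3967680/1268467.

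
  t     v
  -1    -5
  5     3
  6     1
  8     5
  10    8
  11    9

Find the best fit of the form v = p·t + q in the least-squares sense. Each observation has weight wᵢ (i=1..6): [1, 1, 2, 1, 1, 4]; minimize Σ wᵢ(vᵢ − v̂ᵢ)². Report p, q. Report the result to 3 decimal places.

p = 1.205, q = -4.499

AᵀWA·[p, q]ᵀ = AᵀWv reads: 746·p + 78·q = 548;  78·p + 10·q = 49.
Eliminating q: 10·(row 1) − 78·(row 2) gives 1376·p = 10·548 − 78·49 = 1658, so p = 829/688.
Then q = (49 − 78·(829/688))/10 = -3095/688.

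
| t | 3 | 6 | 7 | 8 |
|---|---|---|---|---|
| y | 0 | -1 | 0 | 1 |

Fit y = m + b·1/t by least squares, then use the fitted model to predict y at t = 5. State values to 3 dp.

ŷ = -0.012

The normal equations are: 4·m + (43/56)·b = 0;  (43/56)·m + (4937/28224)·b = -1/24.
(Σ1 = 4, Σ1/t = 43/56, Σ1/t·1/t = 4937/28224, Σy = 0, Σ1/t·y = -1/24.)
Eliminating b: (4937/28224)·(row 1) − (43/56)·(row 2) gives (3107/28224)·m = (4937/28224)·0 − (43/56)·(-1/24) = 43/1344, so m = 903/3107.
Then b = ((-1/24) − (43/56)·(903/3107))/(4937/28224) = -4704/3107.
At t = 5: ŷ = (903/3107)·(1) + (-4704/3107)·(1/5) = -189/15535.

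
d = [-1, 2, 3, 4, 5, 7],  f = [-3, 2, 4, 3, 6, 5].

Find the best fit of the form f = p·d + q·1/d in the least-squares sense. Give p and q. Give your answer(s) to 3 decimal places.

Setting ∂/∂p … = 0 gives: 104·p + 6·q = 96;  6·p + (261781/176400)·q = 3359/420.
(Σd·d = 104, Σd·1/d = 6, Σ1/d·1/d = 261781/176400, Σd·f = 96, Σ1/d·f = 3359/420.)
Determinant 104·(261781/176400) − 6² = 2609353/22050.
p = (96·(261781/176400) − 6·(3359/420))/(2609353/22050) = 2083287/2609353; q = (104·(3359/420) − 6·96)/(2609353/22050) = 5639340/2609353.

p = 0.798, q = 2.161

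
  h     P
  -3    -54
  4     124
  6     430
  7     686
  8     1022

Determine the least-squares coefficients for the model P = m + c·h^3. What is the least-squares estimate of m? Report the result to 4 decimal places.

The normal equations are: 5·m + 1108·c = 2208;  1108·m + 431274·c = 860836.
Eliminating c: 431274·(row 1) − 1108·(row 2) gives 928706·m = 431274·2208 − 1108·860836 = -1553296, so m = -776648/464353.
Then c = (860836 − 1108·(-776648/464353))/431274 = 928858/464353.

m = -1.6725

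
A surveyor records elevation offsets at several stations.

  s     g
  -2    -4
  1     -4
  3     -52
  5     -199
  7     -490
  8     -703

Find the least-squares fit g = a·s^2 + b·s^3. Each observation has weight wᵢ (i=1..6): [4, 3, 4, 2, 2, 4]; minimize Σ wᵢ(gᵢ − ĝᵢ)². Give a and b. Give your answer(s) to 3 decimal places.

Forming XᵀWX = [[22827, 171783]; [171783, 1318299]] and XᵀWg = [-239886, -1831134]ᵀ gives XᵀWX·[a, b]ᵀ = XᵀWg.
Eliminating b: 1318299·(row 1) − 171783·(row 2) gives 583412184·a = 1318299·(-239886) − 171783·(-1831134) = -1683781992, so a = -23385861/8102947.
Then b = ((-1831134) − 171783·(-23385861/8102947))/1318299 = -8207765/8102947.

a = -2.886, b = -1.013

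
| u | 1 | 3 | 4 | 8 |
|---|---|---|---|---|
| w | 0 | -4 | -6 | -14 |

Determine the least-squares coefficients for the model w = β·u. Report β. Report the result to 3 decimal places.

β = -1.644

Entries of AᵀA: Σu·u = 90.
Moment sums: Σu·w = -148.
Normal equations: [[90]]·[β]ᵀ = [-148]ᵀ.
Hence β = -148 / 90 ≈ -1.64444.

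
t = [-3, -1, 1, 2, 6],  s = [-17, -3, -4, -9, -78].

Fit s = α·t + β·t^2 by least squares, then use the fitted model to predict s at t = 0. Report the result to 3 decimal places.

Compute the Gram sums: Σt·t = 51, Σt·t^2 = 197, Σt^2·t^2 = 1395.
Moment sums: Σt·s = -436, Σt^2·s = -3004.
det = 51·1395 − 197² = 32336.
α = ((-436)·1395 − 197·(-3004))/32336 = -1027/2021; β = (51·(-3004) − 197·(-436))/32336 = -4207/2021.
At t = 0: ŝ = (-1027/2021)·(0) + (-4207/2021)·(0) = 0.

ŝ = 0.000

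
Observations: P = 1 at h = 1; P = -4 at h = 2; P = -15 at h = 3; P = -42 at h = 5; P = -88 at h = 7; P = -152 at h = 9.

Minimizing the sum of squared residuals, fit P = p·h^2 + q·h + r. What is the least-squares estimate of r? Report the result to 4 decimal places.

The normal equations are: 9685·p + 1233·q + 169·r = -17824;  1233·p + 169·q + 27·r = -2246;  169·p + 27·q + 6·r = -300.
Row-reducing yields p = -13143/6404, q = 49693/32020, r = 13177/16010.

r = 0.8230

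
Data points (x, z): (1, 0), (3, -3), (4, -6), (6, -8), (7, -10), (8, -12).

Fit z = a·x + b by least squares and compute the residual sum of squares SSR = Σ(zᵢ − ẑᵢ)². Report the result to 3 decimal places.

SSR = 1.254

The normal system MᵀM·[a, b]ᵀ = Mᵀz is [[175, 29]; [29, 6]]·[a, b]ᵀ = [-247, -39]ᵀ.
Eliminating b: 6·(row 1) − 29·(row 2) gives 209·a = 6·(-247) − 29·(-39) = -351, so a = -351/209.
Then b = ((-39) − 29·(-351/209))/6 = 338/209.
Residuals: 13/209, 8/19, -188/209, 96/209, 29/209, -2/11; SSR = 262/209.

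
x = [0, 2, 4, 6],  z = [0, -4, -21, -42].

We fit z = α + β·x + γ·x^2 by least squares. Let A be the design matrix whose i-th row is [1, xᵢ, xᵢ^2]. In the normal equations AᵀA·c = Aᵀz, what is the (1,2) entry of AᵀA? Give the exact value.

12

Row 1 ↔ basis 1, column 2 ↔ basis x, so (AᵀA)_{1,2} = Σᵢ x = (1)·(0) + (1)·(2) + (1)·(4) + (1)·(6) = 12.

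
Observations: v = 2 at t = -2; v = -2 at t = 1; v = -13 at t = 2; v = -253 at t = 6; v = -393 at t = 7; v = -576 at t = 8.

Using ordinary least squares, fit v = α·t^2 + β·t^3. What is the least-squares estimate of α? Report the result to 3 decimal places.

α = -1.199

Compute the Gram sums: Σt^2·t^2 = 7826, Σt^2·t^3 = 57352, Σt^3·t^3 = 426578.
Right-hand side: Σt^2·v = -65275, Σt^3·v = -484481.
So AᵀA·[α, β]ᵀ = Aᵀv: [[7826, 57352]; [57352, 426578]]·[α, β]ᵀ = [-65275, -484481]ᵀ.
Δ = 7826·426578 − 57352² = 49147524.
α = ((-65275)·426578 − 57352·(-484481))/49147524 = -3273591/2730418; β = (7826·(-484481) − 57352·(-65275))/49147524 = -2660917/2730418.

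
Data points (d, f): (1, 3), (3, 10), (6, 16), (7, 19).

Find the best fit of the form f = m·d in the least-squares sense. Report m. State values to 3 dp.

Compute the Gram sums: Σd·d = 95.
For Aᵀf: Σd·f = 262.
Normal equations: [[95]]·[m]ᵀ = [262]ᵀ.
m = 262/95 = 2.75789.

m = 2.758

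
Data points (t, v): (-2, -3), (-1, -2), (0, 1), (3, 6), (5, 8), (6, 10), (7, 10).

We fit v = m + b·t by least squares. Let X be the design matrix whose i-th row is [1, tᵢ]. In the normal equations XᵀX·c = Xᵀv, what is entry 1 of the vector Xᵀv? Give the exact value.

Entry 1 ↔ basis 1, so (Xᵀv)_{1} = Σᵢ vᵢ = (1)·(-3) + (1)·(-2) + (1)·(1) + (1)·(6) + (1)·(8) + (1)·(10) + (1)·(10) = 30.

30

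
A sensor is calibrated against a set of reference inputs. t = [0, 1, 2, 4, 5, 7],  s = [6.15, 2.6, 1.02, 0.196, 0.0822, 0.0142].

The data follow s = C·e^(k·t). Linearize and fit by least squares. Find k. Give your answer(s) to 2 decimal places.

k = -0.86

Taking logs, ln s = k·t + ln C, so regress ln s on t.
Σt = 19.0000, Σ(t)² = 95.0000, Σln s = -5.5910, Σt·ln s = -47.7980.
Equations: 95.0000·k + 19.0000·ln C = -47.7980;  19.0000·k + 6·ln C = -5.5910.
Slope k = (n·Σt·ln s − Σt·Σln s)/(n·Σ(t)² − (Σt)²) = (6·-47.7980 − 19.0000·-5.5910)/209.0000 = -0.86392; ln C = (Σln s − k·Σt)/n = 1.80392.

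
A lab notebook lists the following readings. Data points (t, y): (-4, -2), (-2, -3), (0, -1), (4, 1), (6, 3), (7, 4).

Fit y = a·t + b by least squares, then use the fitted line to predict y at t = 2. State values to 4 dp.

Compute the Gram sums: Σt·t = 121, Σt = 11, Σ1 = 6.
Moment sums: Σt·y = 64, Σy = 2.
Eliminating b: 6·(row 1) − 11·(row 2) gives 605·a = 6·64 − 11·2 = 362, so a = 362/605.
Then b = (2 − 11·(362/605))/6 = -42/55.
At t = 2: ŷ = (362/605)·(2) + (-42/55)·(1) = 262/605.

ŷ = 0.4331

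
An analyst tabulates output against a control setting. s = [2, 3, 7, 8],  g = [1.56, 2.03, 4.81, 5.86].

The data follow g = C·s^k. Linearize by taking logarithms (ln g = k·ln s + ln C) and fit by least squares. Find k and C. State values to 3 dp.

With ln gᵢ as the transformed response and ln sᵢ as the regressor:
Over the data: Σln s = 5.8171, Σ(ln s)² = 9.7980, Σln g = 4.4916, Σln s·ln g = 7.8193.
Normal system: [[9.7980, 5.8171]; [5.8171, 4]]·[k, ln C]ᵀ = [7.8193, 4.4916]ᵀ.
Slope k = (n·Σln s·ln g − Σln s·Σln g)/(n·Σ(ln s)² − (Σln s)²) = (4·7.8193 − 5.8171·4.4916)/5.3534 = 0.96186; ln C = (Σln g − k·Σln s)/n = -0.27591, so C = exp(-0.27591) = 0.75888.

k = 0.962, C = 0.759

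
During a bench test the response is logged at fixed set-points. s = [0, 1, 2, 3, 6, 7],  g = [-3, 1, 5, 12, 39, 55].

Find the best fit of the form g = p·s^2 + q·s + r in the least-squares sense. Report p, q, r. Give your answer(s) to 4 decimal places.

Forming XᵀX = [[3795, 595, 99]; [595, 99, 19]; [99, 19, 6]] and Xᵀg = [4228, 666, 109]ᵀ gives XᵀX·[p, q, r]ᵀ = Xᵀg.
Solving the 3×3 system (Gaussian elimination) gives p = 4031/4696, q = 9577/4696, r = -1441/587.

p = 0.8584, q = 2.0394, r = -2.4549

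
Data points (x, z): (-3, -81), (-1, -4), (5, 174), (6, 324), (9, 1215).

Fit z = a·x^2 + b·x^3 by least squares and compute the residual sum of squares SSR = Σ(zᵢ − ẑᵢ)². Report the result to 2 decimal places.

SSR = 1.76

The normal system MᵀM·[a, b]ᵀ = Mᵀz is [[8564, 69706]; [69706, 594452]]·[a, b]ᵀ = [113696, 979660]ᵀ.
Eliminating b: 594452·(row 1) − 69706·(row 2) gives 231960492·a = 594452·113696 − 69706·979660 = -701365368, so a = -58447114/19330041.
Then b = (979660 − 69706·(-58447114/19330041))/594452 = 38709572/19330041.
Residuals: 1816383/6443347, 6612174/6443347, -4697172/6443347, 1920612/6443347, 312687/6443347; SSR = 11309346/6443347.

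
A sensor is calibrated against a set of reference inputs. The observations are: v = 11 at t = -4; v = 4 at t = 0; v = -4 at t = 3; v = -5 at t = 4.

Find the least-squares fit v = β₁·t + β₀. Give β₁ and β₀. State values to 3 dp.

β₁ = -2.077, β₀ = 3.058

Entries of MᵀM: Σt·t = 41, Σt = 3, Σ1 = 4.
For Mᵀv: Σt·v = -76, Σv = 6.
MᵀM·[β₁, β₀]ᵀ = Mᵀv becomes [[41, 3]; [3, 4]]·[β₁, β₀]ᵀ = [-76, 6]ᵀ.
Eliminating β₀: 4·(row 1) − 3·(row 2) gives 155·β₁ = 4·(-76) − 3·6 = -322, so β₁ = -322/155.
Then β₀ = (6 − 3·(-322/155))/4 = 474/155.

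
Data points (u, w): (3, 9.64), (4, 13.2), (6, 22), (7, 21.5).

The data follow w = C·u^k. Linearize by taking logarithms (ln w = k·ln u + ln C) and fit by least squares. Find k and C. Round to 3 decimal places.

k = 1.020, C = 3.203

Linearized form: ln w = k·ln u + ln C. From the 4 transformed points,
Σln u = 6.2226, Σ(ln u)² = 10.1257, Σln w = 11.0052, Σln u·ln w = 17.5749.
Equations: 10.1257·k + 6.2226·ln C = 17.5749;  6.2226·k + 4·ln C = 11.0052.
Slope k = (n·Σln u·ln w − Σln u·Σln w)/(n·Σ(ln u)² − (Σln u)²) = (4·17.5749 − 6.2226·11.0052)/1.7825 = 1.02026; ln C = (Σln w − k·Σln u)/n = 1.16415, so C = exp(1.16415) = 3.20320.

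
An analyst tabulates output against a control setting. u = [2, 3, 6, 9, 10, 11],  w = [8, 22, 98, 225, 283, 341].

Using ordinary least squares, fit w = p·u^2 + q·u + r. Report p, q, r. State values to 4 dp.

p = 2.9297, q = -1.0382, r = -1.4611

Setting ∂/∂p … = 0 gives: 32595·p + 3311·q + 351·r = 91544;  3311·p + 351·q + 41·r = 9276;  351·p + 41·q + 6·r = 977.
Row-reducing yields p = 2543/868, q = -22529/21700, r = -15853/10850.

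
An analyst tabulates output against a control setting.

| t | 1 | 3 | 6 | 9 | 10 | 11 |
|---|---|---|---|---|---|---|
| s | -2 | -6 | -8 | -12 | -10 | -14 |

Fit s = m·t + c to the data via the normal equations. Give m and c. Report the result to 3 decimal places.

m = -1.025, c = -1.836

From the data, Σt·t = 348, Σt = 40, Σ1 = 6.
Right-hand side: Σt·s = -430, Σs = -52.
Normal equations: [[348, 40]; [40, 6]]·[m, c]ᵀ = [-430, -52]ᵀ.
det = 348·6 − 40² = 488.
m = ((-430)·6 − 40·(-52))/488 = -125/122; c = (348·(-52) − 40·(-430))/488 = -112/61.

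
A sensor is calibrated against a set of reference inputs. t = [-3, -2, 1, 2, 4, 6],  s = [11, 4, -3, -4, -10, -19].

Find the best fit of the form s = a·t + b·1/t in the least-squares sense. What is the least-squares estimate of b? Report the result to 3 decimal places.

b = 1.115

Setting ∂/∂a … = 0 gives: 70·a + 6·b = -206;  6·a + (245/144)·b = -49/3.
Eliminating b: (245/144)·(row 1) − 6·(row 2) gives (5983/72)·a = (245/144)·(-206) − 6·(-49/3) = -18179/72, so a = -18179/5983.
Then b = ((-49/3) − 6·(-18179/5983))/(245/144) = 6672/5983.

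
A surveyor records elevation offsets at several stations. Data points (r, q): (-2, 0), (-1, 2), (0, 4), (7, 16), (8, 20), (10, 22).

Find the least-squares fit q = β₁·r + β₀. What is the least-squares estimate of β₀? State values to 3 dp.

β₀ = 3.850

Normal-equation sums: Σr·r = 218, Σr = 22, Σ1 = 6.
Moment sums: Σr·q = 490, Σq = 64.
Normal equations: [[218, 22]; [22, 6]]·[β₁, β₀]ᵀ = [490, 64]ᵀ.
Eliminating β₀: 6·(row 1) − 22·(row 2) gives 824·β₁ = 6·490 − 22·64 = 1532, so β₁ = 383/206.
Then β₀ = (64 − 22·(383/206))/6 = 793/206.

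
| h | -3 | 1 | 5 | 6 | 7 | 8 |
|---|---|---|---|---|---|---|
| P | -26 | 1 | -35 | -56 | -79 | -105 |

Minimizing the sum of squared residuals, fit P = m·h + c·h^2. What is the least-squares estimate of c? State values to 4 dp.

c = -1.9903

Compute the Gram sums: Σh·h = 184, Σh·h^2 = 1170, Σh^2·h^2 = 8500.
For MᵀP: Σh·P = -1825, Σh^2·P = -13715.
Eliminating c: 8500·(row 1) − 1170·(row 2) gives 195100·m = 8500·(-1825) − 1170·(-13715) = 534050, so m = 10681/3902.
Then c = ((-13715) − 1170·(10681/3902))/8500 = -38831/19510.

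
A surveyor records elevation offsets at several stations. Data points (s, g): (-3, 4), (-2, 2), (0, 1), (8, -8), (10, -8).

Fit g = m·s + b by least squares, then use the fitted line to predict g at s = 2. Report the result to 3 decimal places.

ĝ = -1.228

Compute the Gram sums: Σs·s = 177, Σs = 13, Σ1 = 5.
And Σs·g = -160, Σg = -9.
Normal equations: [[177, 13]; [13, 5]]·[m, b]ᵀ = [-160, -9]ᵀ.
Eliminating b: 5·(row 1) − 13·(row 2) gives 716·m = 5·(-160) − 13·(-9) = -683, so m = -683/716.
Then b = ((-9) − 13·(-683/716))/5 = 487/716.
At s = 2: ĝ = (-683/716)·(2) + (487/716)·(1) = -879/716.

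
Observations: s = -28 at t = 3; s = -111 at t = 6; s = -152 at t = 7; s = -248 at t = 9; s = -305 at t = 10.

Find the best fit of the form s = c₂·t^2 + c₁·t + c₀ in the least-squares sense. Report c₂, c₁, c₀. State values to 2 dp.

Normal-equation sums: Σt^2·t^2 = 20339, Σt^2·t = 2315, Σt^2 = 275, Σt·t = 275, Σt = 35, Σ1 = 5.
Right-hand side: Σt^2·s = -62284, Σt·s = -7096, Σs = -844.
So XᵀX·[c₂, c₁, c₀]ᵀ = Xᵀs: [[20339, 2315, 275]; [2315, 275, 35]; [275, 35, 5]]·[c₂, c₁, c₀]ᵀ = [-62284, -7096, -844]ᵀ.
Solving the 3×3 system (Gaussian elimination) gives c₂ = -35/12, c₁ = -101/60, c₀ = 17/5.

c₂ = -2.92, c₁ = -1.68, c₀ = 3.40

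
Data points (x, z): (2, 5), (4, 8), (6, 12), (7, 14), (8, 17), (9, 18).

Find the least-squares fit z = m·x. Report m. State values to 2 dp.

Compute the Gram sums: Σx·x = 250.
For Mᵀz: Σx·z = 510.
So MᵀM·[m]ᵀ = Mᵀz: [[250]]·[m]ᵀ = [510]ᵀ.
Hence m = 510 / 250 ≈ 2.04.

m = 2.04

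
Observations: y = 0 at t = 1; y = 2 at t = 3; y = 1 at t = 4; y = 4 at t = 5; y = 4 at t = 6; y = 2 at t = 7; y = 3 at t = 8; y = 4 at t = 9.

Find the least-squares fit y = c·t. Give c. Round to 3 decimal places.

c = 0.456

The normal equations are: 281·c = 128.
Hence c = 128 / 281 ≈ 0.455516.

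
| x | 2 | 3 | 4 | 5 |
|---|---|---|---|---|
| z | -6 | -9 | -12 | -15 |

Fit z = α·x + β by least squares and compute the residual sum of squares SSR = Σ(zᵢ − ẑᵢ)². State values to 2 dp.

Sums needed: Σx·x = 54, Σx = 14, Σ1 = 4.
For Mᵀz: Σx·z = -162, Σz = -42.
Normal equations: [[54, 14]; [14, 4]]·[α, β]ᵀ = [-162, -42]ᵀ.
Eliminating β: 4·(row 1) − 14·(row 2) gives 20·α = 4·(-162) − 14·(-42) = -60, so α = -3.
Then β = ((-42) − 14·(-3))/4 = 0.
Residuals: 0, 0, 0, 0; SSR = 0.

SSR = 0.00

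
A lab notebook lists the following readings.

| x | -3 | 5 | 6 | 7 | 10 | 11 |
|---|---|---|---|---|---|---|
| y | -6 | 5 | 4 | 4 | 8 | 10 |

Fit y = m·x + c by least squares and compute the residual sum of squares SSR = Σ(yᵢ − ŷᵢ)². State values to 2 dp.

SSR = 5.86

Normal-equation sums: Σx·x = 340, Σx = 36, Σ1 = 6.
And Σx·y = 285, Σy = 25.
AᵀA·[m, c]ᵀ = Aᵀy becomes [[340, 36]; [36, 6]]·[m, c]ᵀ = [285, 25]ᵀ.
Δ = 340·6 − 36² = 744.
m = (285·6 − 36·25)/744 = 135/124; c = (340·25 − 36·285)/744 = -220/93.
Residuals: -137/372, 715/372, -1/6, -467/372, -97/186, 145/372; SSR = 2179/372.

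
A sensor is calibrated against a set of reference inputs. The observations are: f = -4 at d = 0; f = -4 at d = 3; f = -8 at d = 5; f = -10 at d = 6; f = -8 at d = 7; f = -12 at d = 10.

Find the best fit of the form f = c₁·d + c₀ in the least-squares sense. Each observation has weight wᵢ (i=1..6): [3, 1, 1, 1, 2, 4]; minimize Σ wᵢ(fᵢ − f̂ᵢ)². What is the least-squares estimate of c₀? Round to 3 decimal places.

c₀ = -3.555

Compute the Gram sums: Σwᵢ·d·d = 568, Σwᵢ·d = 68, Σwᵢ·1 = 12.
Moment sums: Σwᵢ·d·f = -704, Σwᵢ·f = -98.
AᵀWA·[c₁, c₀]ᵀ = AᵀWf becomes [[568, 68]; [68, 12]]·[c₁, c₀]ᵀ = [-704, -98]ᵀ.
Determinant 568·12 − 68² = 2192.
c₁ = ((-704)·12 − 68·(-98))/2192 = -223/274; c₀ = (568·(-98) − 68·(-704))/2192 = -487/137.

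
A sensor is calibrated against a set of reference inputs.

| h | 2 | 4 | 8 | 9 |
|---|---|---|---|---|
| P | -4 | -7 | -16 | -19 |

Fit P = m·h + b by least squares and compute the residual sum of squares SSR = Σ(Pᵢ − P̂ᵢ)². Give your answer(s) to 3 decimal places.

Compute the Gram sums: Σh·h = 165, Σh = 23, Σ1 = 4.
And Σh·P = -335, ΣP = -46.
Normal equations: [[165, 23]; [23, 4]]·[m, b]ᵀ = [-335, -46]ᵀ.
Δ = 165·4 − 23² = 131.
m = ((-335)·4 − 23·(-46))/131 = -282/131; b = (165·(-46) − 23·(-335))/131 = 115/131.
Residuals: -75/131, 96/131, 45/131, -66/131; SSR = 162/131.

SSR = 1.237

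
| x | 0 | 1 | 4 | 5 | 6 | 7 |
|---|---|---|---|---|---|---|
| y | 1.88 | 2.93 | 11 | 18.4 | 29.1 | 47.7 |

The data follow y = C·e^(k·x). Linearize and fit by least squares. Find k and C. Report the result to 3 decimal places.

k = 0.460, C = 1.842

Linearized form: ln y = k·x + ln C. From the 6 transformed points,
Sums: Σx = 23.0000, Σ(x)² = 127.0000, Σln y = 14.2522, Σx·ln y = 72.5073.
Normal system: [[127.0000, 23.0000]; [23.0000, 6]]·[k, ln C]ᵀ = [72.5073, 14.2522]ᵀ.
Δ = 127.0000·6 − (23.0000)² = 233.0000; k = (72.5073·6 − 23.0000·14.2522)/233.0000 = 0.46027, ln C = (127.0000·14.2522 − 23.0000·72.5073)/233.0000 = 0.61099, so C = exp(0.61099) = 1.84225.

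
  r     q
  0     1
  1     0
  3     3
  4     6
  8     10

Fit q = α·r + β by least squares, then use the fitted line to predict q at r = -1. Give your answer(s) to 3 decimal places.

Compute the Gram sums: Σr·r = 90, Σr = 16, Σ1 = 5.
Moment sums: Σr·q = 113, Σq = 20.
So XᵀX·[α, β]ᵀ = Xᵀq: [[90, 16]; [16, 5]]·[α, β]ᵀ = [113, 20]ᵀ.
Δ = 90·5 − 16² = 194.
α = (113·5 − 16·20)/194 = 245/194; β = (90·20 − 16·113)/194 = -4/97.
At r = -1: q̂ = (245/194)·(-1) + (-4/97)·(1) = -253/194.

q̂ = -1.304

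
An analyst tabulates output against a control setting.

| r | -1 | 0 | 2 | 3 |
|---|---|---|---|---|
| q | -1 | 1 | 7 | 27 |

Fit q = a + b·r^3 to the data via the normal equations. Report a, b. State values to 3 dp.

a = 0.135, b = 0.984

Entries of MᵀM: Σ1 = 4, Σr^3 = 34, Σr^3·r^3 = 794.
Moment sums: Σq = 34, Σr^3·q = 786.
Determinant 4·794 − 34² = 2020.
a = (34·794 − 34·786)/2020 = 68/505; b = (4·786 − 34·34)/2020 = 497/505.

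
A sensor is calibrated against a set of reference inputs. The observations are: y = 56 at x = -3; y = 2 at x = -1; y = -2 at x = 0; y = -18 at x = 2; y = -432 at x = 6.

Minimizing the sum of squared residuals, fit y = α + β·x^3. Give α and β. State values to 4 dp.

α = -0.4083, β = -1.9998

Forming MᵀM = [[5, 196]; [196, 47450]] and Mᵀy = [-394, -94970]ᵀ gives MᵀM·[α, β]ᵀ = Mᵀy.
Eliminating β: 47450·(row 1) − 196·(row 2) gives 198834·α = 47450·(-394) − 196·(-94970) = -81180, so α = -13530/33139.
Then β = ((-94970) − 196·(-13530/33139))/47450 = -66271/33139.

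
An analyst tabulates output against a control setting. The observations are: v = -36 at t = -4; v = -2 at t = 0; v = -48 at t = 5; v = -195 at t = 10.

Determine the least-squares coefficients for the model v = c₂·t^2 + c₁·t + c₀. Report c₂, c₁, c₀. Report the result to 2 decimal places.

From the data, Σt^2·t^2 = 10881, Σt^2·t = 1061, Σt^2 = 141, Σt·t = 141, Σt = 11, Σ1 = 4.
For Xᵀv: Σt^2·v = -21276, Σt·v = -2046, Σv = -281.
Normal equations: [[10881, 1061, 141]; [1061, 141, 11]; [141, 11, 4]]·[c₂, c₁, c₀]ᵀ = [-21276, -2046, -281]ᵀ.
Solving the 3×3 system (Gaussian elimination) gives c₂ = -80419/40270, c₁ = 25899/40270, c₀ = -6542/4027.

c₂ = -2.00, c₁ = 0.64, c₀ = -1.62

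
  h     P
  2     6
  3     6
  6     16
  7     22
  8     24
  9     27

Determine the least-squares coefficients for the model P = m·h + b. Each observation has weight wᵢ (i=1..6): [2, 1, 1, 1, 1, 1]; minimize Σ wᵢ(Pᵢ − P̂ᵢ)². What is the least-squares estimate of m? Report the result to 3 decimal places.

From the data, Σwᵢ·h·h = 247, Σwᵢ·h = 37, Σwᵢ·1 = 7.
Right-hand side: Σwᵢ·h·P = 727, Σwᵢ·P = 107.
So XᵀWX·[m, b]ᵀ = XᵀWP: [[247, 37]; [37, 7]]·[m, b]ᵀ = [727, 107]ᵀ.
Eliminating b: 7·(row 1) − 37·(row 2) gives 360·m = 7·727 − 37·107 = 1130, so m = 113/36.
Then b = (107 − 37·(113/36))/7 = -47/36.

m = 3.139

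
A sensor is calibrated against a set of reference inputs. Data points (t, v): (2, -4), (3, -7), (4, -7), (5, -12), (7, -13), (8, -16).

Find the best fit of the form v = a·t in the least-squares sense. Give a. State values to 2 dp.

Entries of AᵀA: Σt·t = 167.
For Aᵀv: Σt·v = -336.
So AᵀA·[a]ᵀ = Aᵀv: [[167]]·[a]ᵀ = [-336]ᵀ.
Hence a = -336 / 167 ≈ -2.01198.

a = -2.01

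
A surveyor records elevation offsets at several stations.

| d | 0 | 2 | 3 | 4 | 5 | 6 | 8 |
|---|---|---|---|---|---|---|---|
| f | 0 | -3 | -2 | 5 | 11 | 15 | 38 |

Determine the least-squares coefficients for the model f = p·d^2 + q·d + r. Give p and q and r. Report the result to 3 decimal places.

p = 0.956, q = -2.861, r = -0.442

Forming XᵀX = [[6370, 952, 154]; [952, 154, 28]; [154, 28, 7]] and Xᵀf = [3297, 457, 64]ᵀ gives XᵀX·[p, q, r]ᵀ = Xᵀf.
Inverting the 3×3 Gram matrix, [p, q, r]ᵀ = [281/294, -841/294, -65/147]ᵀ.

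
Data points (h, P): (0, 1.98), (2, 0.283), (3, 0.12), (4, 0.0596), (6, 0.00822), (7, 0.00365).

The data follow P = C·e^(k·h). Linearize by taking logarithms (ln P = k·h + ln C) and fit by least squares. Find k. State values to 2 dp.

With ln Pᵢ as the transformed response and hᵢ as the regressor:
Σh = 22.0000, Σ(h)² = 114.0000, Σln P = -15.9338, Σh·ln P = -88.2641.
Equations: 114.0000·k + 22.0000·ln C = -88.2641;  22.0000·k + 6·ln C = -15.9338.
Solving (det = 200.0000): k = -0.89521, ln C = 0.62679.

k = -0.90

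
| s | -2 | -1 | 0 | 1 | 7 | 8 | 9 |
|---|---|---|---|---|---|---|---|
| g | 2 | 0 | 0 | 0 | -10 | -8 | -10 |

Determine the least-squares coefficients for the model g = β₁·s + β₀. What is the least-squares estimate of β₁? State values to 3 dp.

β₁ = -1.118

Forming MᵀM = [[200, 22]; [22, 7]] and Mᵀg = [-228, -26]ᵀ gives MᵀM·[β₁, β₀]ᵀ = Mᵀg.
Eliminating β₀: 7·(row 1) − 22·(row 2) gives 916·β₁ = 7·(-228) − 22·(-26) = -1024, so β₁ = -256/229.
Then β₀ = ((-26) − 22·(-256/229))/7 = -46/229.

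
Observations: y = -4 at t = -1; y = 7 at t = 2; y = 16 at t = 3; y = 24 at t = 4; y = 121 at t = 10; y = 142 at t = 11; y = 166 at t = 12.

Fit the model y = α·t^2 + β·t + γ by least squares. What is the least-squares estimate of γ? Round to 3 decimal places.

γ = -2.124

The normal equations are: 45731·α + 4157·β + 395·γ = 53738;  4157·α + 395·β + 41·γ = 4926;  395·α + 41·β + 7·γ = 472.
(Σt^2·t^2 = 45731, Σt^2·t = 4157, Σt^2 = 395, Σt·t = 395, Σt = 41, Σ1 = 7, Σt^2·y = 53738, Σt·y = 4926, Σy = 472.)
Row-reducing yields α = 186169/202902, β = 615851/202902, γ = -71831/33817.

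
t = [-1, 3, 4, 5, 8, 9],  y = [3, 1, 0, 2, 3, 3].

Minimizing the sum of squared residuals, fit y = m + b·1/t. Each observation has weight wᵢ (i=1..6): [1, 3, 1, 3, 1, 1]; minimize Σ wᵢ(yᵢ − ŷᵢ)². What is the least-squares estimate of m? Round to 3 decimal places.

From the data, Σwᵢ·1 = 10, Σwᵢ·1/t = 391/360, Σwᵢ·1/t·1/t = 200077/129600.
Moment sums: Σwᵢ·y = 18, Σwᵢ·1/t·y = -11/120.
Eliminating b: (200077/129600)·(row 1) − (391/360)·(row 2) gives (205321/14400)·m = (200077/129600)·18 − (391/360)·(-11/120) = 1204763/43200, so m = 52381/26781.
Then b = ((-11/120) − (391/360)·(52381/26781))/(200077/129600) = -294720/205321.

m = 1.956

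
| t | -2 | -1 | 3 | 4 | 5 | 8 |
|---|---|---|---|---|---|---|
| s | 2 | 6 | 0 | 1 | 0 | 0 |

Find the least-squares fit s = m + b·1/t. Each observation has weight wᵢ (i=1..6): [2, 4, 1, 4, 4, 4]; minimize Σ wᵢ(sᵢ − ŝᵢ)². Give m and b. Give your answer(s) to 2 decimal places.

m = 1.14, b = -4.39

Compute the Gram sums: Σwᵢ·1 = 19, Σwᵢ·1/t = -71/30, Σwᵢ·1/t·1/t = 18301/3600.
For MᵀWs: Σwᵢ·s = 32, Σwᵢ·1/t·s = -25.
MᵀWM·[m, b]ᵀ = MᵀWs becomes [[19, -71/30]; [-71/30, 18301/3600]]·[m, b]ᵀ = [32, -25]ᵀ.
det = 19·(18301/3600) − (-71/30)² = 7279/80.
m = (32·(18301/3600) − (-71/30)·(-25))/(7279/80) = 372632/327555; b = (19·(-25) − (-71/30)·32)/(7279/80) = -95824/21837.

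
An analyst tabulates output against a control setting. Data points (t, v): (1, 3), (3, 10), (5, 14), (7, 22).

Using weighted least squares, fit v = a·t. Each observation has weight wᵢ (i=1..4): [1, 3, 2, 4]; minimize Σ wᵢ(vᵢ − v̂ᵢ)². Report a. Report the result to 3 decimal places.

a = 3.099

With design matrix A, AᵀWA = [[274]] and AᵀWv = [849]ᵀ.
Hence a = 849 / 274 ≈ 3.09854.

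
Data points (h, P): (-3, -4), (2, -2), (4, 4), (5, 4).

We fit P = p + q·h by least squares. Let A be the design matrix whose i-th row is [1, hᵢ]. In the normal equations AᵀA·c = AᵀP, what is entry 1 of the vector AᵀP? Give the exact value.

Entry 1 ↔ basis 1, so (AᵀP)_{1} = Σᵢ Pᵢ = (1)·(-4) + (1)·(-2) + (1)·(4) + (1)·(4) = 2.

2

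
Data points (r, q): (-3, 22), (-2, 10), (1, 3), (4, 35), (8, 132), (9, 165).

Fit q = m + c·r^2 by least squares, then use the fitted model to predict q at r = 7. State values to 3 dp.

q̂ = 101.156

Setting ∂/∂m … = 0 gives: 6·m + 175·c = 367;  175·m + 11011·c = 22614.
Eliminating c: 11011·(row 1) − 175·(row 2) gives 35441·m = 11011·367 − 175·22614 = 83587, so m = 11941/5063.
Then c = (22614 − 175·(11941/5063))/11011 = 71459/35441.
At r = 7: q̂ = (11941/5063)·(1) + (71459/35441)·(49) = 512154/5063.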